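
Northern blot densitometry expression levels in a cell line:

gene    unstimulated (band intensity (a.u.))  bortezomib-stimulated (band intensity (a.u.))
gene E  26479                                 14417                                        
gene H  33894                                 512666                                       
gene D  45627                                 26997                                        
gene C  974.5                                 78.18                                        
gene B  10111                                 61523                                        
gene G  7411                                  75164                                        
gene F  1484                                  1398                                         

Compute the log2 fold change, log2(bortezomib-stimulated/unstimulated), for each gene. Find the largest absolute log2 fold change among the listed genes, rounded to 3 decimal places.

3.919

log2(14417/26479) = -0.877  (gene E)
log2(512666/33894) = 3.919  (gene H)
log2(26997/45627) = -0.757  (gene D)
log2(78.18/974.5) = -3.640  (gene C)
log2(61523/10111) = 2.605  (gene B)
log2(75164/7411) = 3.342  (gene G)
log2(1398/1484) = -0.086  (gene F)
The largest magnitude belongs to gene H.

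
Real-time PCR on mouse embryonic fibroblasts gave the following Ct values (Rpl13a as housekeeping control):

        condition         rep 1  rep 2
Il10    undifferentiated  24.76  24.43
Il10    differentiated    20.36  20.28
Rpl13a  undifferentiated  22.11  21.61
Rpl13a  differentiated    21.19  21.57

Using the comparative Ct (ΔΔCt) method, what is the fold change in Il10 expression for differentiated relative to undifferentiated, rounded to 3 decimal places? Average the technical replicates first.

Mean Ct: Il10 undifferentiated 24.595; Il10 differentiated 20.320; Rpl13a undifferentiated 21.860; Rpl13a differentiated 21.380
ΔCt(undifferentiated) = 24.595 − 21.860 = 2.735
ΔCt(differentiated) = 20.320 − 21.380 = -1.060
ΔΔCt = -1.060 − 2.735 = -3.795
Fold change = 2^(−(-3.795)) = 2^3.795 = 13.8806

13.881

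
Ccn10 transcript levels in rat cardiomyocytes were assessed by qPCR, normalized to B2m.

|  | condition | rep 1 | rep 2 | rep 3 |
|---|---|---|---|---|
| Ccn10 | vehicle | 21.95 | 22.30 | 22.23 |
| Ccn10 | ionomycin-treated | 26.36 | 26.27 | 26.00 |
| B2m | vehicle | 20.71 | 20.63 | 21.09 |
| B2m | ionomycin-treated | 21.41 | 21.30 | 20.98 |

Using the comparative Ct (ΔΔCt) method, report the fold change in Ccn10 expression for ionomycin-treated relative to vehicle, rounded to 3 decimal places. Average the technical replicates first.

0.081

Mean Ct: Ccn10 vehicle 22.160; Ccn10 ionomycin-treated 26.210; B2m vehicle 20.810; B2m ionomycin-treated 21.230
ΔCt(vehicle) = 22.160 − 20.810 = 1.350
ΔCt(ionomycin-treated) = 26.210 − 21.230 = 4.980
ΔΔCt = 4.980 − 1.350 = 3.630
Fold change = 2^(−3.630) = 0.0808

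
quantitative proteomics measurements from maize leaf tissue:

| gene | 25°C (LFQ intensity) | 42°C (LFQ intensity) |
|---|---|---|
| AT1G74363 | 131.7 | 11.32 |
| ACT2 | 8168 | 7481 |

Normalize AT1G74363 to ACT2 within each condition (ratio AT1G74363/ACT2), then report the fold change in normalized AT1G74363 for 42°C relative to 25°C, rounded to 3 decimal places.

AT1G74363/ACT2 (25°C) = 131.7 / 8168 = 0.016124
AT1G74363/ACT2 (42°C) = 11.32 / 7481 = 0.0015132
Fold change = 0.0015132 / 0.016124 = 0.0938

0.094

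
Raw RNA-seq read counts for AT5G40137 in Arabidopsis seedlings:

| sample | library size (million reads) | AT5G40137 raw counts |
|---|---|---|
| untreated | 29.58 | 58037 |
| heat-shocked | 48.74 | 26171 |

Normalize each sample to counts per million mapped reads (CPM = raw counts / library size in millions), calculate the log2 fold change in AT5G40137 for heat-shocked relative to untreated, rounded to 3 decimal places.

CPM(untreated) = 58037 / 29.58 = 1962.0352
CPM(heat-shocked) = 26171 / 48.74 = 536.9512
Fold change = 536.9512 / 1962.0352 = 0.27367
log2(0.27367) = -1.8695

-1.869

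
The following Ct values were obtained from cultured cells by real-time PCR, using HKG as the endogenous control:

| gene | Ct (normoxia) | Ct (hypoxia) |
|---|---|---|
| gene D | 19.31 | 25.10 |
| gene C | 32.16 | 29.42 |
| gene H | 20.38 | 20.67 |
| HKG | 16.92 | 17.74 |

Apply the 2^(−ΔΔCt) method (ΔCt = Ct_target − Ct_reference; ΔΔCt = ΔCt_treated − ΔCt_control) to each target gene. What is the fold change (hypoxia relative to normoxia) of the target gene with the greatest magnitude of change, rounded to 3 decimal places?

0.032

gene D: ΔΔCt = (25.10−17.74) − (19.31−16.92) = 7.36 − 2.39 = 4.97; fold change = 2^-4.97 = 0.032
gene C: ΔΔCt = (29.42−17.74) − (32.16−16.92) = 11.68 − 15.24 = -3.56; fold change = 2^3.56 = 11.794
gene H: ΔΔCt = (20.67−17.74) − (20.38−16.92) = 2.93 − 3.46 = -0.53; fold change = 2^0.53 = 1.444
gene D has the largest |ΔΔCt| = 4.97.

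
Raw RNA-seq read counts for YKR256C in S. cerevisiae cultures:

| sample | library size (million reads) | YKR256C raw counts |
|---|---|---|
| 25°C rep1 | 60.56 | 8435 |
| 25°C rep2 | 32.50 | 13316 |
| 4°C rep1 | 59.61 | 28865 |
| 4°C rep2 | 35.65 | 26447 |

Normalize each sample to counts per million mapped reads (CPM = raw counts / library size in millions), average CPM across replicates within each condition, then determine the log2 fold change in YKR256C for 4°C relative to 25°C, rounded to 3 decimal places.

1.159

CPM(25°C rep1) = 8435 / 60.56 = 139.2834
CPM(25°C rep2) = 13316 / 32.50 = 409.7231
CPM(4°C rep1) = 28865 / 59.61 = 484.2308
CPM(4°C rep2) = 26447 / 35.65 = 741.8513
mean CPM(25°C) = 274.5032; mean CPM(4°C) = 613.0411
Fold change = 613.0411 / 274.5032 = 2.23327
log2(2.23327) = 1.1592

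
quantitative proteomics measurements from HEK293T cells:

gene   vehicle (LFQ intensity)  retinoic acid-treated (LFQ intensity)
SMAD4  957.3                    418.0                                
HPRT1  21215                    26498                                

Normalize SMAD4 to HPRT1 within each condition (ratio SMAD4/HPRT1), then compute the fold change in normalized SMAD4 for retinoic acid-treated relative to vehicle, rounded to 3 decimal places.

SMAD4/HPRT1 (vehicle) = 957.3 / 21215 = 0.045124
SMAD4/HPRT1 (retinoic acid-treated) = 418.0 / 26498 = 0.015775
Fold change = 0.015775 / 0.045124 = 0.3496

0.350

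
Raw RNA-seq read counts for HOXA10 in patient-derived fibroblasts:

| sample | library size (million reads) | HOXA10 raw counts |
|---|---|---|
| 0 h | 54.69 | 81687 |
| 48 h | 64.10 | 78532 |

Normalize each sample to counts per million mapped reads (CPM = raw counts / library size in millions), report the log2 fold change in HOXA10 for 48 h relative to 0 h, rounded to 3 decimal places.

CPM(0 h) = 81687 / 54.69 = 1493.6369
CPM(48 h) = 78532 / 64.10 = 1225.1482
Fold change = 1225.1482 / 1493.6369 = 0.82025
log2(0.82025) = -0.2859

-0.286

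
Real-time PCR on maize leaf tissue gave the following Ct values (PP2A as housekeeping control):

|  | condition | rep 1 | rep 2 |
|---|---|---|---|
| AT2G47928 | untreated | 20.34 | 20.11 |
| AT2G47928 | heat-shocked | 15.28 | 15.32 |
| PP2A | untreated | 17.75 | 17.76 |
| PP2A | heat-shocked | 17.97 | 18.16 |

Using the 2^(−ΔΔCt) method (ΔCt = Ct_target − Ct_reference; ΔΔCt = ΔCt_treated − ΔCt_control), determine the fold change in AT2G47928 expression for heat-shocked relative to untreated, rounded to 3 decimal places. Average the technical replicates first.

37.661

Mean Ct: AT2G47928 untreated 20.225; AT2G47928 heat-shocked 15.300; PP2A untreated 17.755; PP2A heat-shocked 18.065
ΔCt(untreated) = 20.225 − 17.755 = 2.470
ΔCt(heat-shocked) = 15.300 − 18.065 = -2.765
ΔΔCt = -2.765 − 2.470 = -5.235
Fold change = 2^(−(-5.235)) = 2^5.235 = 37.6610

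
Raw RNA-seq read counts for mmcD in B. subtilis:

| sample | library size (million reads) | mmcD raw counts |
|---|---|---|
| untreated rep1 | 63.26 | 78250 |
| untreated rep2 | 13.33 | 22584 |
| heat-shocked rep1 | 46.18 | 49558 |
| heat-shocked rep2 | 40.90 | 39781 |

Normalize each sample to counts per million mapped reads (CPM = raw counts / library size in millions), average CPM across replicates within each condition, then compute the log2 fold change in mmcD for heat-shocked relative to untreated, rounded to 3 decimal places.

-0.519

CPM(untreated rep1) = 78250 / 63.26 = 1236.9586
CPM(untreated rep2) = 22584 / 13.33 = 1694.2236
CPM(heat-shocked rep1) = 49558 / 46.18 = 1073.1485
CPM(heat-shocked rep2) = 39781 / 40.90 = 972.6406
mean CPM(untreated) = 1465.5911; mean CPM(heat-shocked) = 1022.8946
Fold change = 1022.8946 / 1465.5911 = 0.69794
log2(0.69794) = -0.5188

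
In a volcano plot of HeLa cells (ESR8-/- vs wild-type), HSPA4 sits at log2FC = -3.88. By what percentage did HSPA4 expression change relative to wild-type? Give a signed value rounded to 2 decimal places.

-93.21%

Fold change = 2^(-3.88) = 0.0679
Percent change = (FC − 1) × 100% = (0.0679 − 1) × 100 = -93.21%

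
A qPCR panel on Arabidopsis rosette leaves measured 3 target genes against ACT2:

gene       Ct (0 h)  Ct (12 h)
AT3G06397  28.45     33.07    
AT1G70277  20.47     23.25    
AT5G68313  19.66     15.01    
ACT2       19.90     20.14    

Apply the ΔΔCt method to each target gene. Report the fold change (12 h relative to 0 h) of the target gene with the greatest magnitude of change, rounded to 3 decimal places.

29.651

AT3G06397: ΔΔCt = (33.07−20.14) − (28.45−19.90) = 12.93 − 8.55 = 4.38; fold change = 2^-4.38 = 0.048
AT1G70277: ΔΔCt = (23.25−20.14) − (20.47−19.90) = 3.11 − 0.57 = 2.54; fold change = 2^-2.54 = 0.172
AT5G68313: ΔΔCt = (15.01−20.14) − (19.66−19.90) = -5.13 − (-0.24) = -4.89; fold change = 2^4.89 = 29.651
AT5G68313 has the largest |ΔΔCt| = 4.89.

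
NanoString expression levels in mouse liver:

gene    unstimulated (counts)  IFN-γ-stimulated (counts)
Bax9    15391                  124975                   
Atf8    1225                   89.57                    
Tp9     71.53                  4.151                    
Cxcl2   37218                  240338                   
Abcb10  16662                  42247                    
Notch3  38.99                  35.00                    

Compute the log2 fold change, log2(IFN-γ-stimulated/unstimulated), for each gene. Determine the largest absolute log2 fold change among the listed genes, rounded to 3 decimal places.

4.107

log2(124975/15391) = 3.021  (Bax9)
log2(89.57/1225) = -3.774  (Atf8)
log2(4.151/71.53) = -4.107  (Tp9)
log2(240338/37218) = 2.691  (Cxcl2)
log2(42247/16662) = 1.342  (Abcb10)
log2(35.00/38.99) = -0.156  (Notch3)
The largest magnitude belongs to Tp9.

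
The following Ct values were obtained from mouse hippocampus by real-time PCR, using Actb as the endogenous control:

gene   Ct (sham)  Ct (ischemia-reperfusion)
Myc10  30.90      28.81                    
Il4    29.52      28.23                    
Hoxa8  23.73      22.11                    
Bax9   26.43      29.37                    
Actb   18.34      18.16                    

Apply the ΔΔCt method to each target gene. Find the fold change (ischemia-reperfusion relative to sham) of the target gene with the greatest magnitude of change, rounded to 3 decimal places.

Myc10: ΔΔCt = (28.81−18.16) − (30.90−18.34) = 10.65 − 12.56 = -1.91; fold change = 2^1.91 = 3.758
Il4: ΔΔCt = (28.23−18.16) − (29.52−18.34) = 10.07 − 11.18 = -1.11; fold change = 2^1.11 = 2.158
Hoxa8: ΔΔCt = (22.11−18.16) − (23.73−18.34) = 3.95 − 5.39 = -1.44; fold change = 2^1.44 = 2.713
Bax9: ΔΔCt = (29.37−18.16) − (26.43−18.34) = 11.21 − 8.09 = 3.12; fold change = 2^-3.12 = 0.115
Bax9 has the largest |ΔΔCt| = 3.12.

0.115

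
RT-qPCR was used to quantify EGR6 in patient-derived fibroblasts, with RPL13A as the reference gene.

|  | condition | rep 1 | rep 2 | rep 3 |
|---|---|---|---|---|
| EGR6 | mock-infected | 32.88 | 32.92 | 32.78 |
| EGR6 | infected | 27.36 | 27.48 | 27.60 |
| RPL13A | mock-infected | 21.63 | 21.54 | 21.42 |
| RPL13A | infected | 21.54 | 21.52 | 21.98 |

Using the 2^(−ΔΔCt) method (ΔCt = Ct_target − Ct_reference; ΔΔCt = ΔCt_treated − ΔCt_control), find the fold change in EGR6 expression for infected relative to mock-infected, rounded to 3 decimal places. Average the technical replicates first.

Mean Ct: EGR6 mock-infected 32.860; EGR6 infected 27.480; RPL13A mock-infected 21.530; RPL13A infected 21.680
ΔCt(mock-infected) = 32.860 − 21.530 = 11.330
ΔCt(infected) = 27.480 − 21.680 = 5.800
ΔΔCt = 5.800 − 11.330 = -5.530
Fold change = 2^(−(-5.530)) = 2^5.530 = 46.2057

46.206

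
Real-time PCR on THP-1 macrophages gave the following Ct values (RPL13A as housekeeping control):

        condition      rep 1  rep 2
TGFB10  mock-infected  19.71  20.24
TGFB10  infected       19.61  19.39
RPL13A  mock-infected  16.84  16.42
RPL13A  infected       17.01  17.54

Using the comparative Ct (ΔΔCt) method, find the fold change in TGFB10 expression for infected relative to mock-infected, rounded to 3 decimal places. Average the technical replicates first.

Mean Ct: TGFB10 mock-infected 19.975; TGFB10 infected 19.500; RPL13A mock-infected 16.630; RPL13A infected 17.275
ΔCt(mock-infected) = 19.975 − 16.630 = 3.345
ΔCt(infected) = 19.500 − 17.275 = 2.225
ΔΔCt = 2.225 − 3.345 = -1.120
Fold change = 2^(−(-1.120)) = 2^1.120 = 2.1735

2.173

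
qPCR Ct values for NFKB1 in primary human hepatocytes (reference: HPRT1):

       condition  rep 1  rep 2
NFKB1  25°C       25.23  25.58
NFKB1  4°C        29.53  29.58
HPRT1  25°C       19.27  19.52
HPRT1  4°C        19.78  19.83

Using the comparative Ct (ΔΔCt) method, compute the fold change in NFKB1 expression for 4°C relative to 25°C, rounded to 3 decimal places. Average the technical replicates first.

0.075

Mean Ct: NFKB1 25°C 25.405; NFKB1 4°C 29.555; HPRT1 25°C 19.395; HPRT1 4°C 19.805
ΔCt(25°C) = 25.405 − 19.395 = 6.010
ΔCt(4°C) = 29.555 − 19.805 = 9.750
ΔΔCt = 9.750 − 6.010 = 3.740
Fold change = 2^(−3.740) = 0.0748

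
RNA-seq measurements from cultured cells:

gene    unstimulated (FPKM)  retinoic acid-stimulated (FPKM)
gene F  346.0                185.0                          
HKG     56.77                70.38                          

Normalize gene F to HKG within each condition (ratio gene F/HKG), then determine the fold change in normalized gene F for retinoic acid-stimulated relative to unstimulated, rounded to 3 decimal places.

gene F/HKG (unstimulated) = 346.0 / 56.77 = 6.0948
gene F/HKG (retinoic acid-stimulated) = 185.0 / 70.38 = 2.6286
Fold change = 2.6286 / 6.0948 = 0.4313

0.431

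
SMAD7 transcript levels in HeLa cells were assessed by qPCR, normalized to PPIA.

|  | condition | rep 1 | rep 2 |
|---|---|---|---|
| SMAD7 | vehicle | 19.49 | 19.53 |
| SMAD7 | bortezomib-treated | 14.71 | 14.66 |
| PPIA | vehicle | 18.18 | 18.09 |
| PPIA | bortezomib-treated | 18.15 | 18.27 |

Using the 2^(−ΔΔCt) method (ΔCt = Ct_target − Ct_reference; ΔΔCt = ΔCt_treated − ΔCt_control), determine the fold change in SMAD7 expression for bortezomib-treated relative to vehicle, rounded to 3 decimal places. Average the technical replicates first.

29.857

Mean Ct: SMAD7 vehicle 19.510; SMAD7 bortezomib-treated 14.685; PPIA vehicle 18.135; PPIA bortezomib-treated 18.210
ΔCt(vehicle) = 19.510 − 18.135 = 1.375
ΔCt(bortezomib-treated) = 14.685 − 18.210 = -3.525
ΔΔCt = -3.525 − 1.375 = -4.900
Fold change = 2^(−(-4.900)) = 2^4.900 = 29.8571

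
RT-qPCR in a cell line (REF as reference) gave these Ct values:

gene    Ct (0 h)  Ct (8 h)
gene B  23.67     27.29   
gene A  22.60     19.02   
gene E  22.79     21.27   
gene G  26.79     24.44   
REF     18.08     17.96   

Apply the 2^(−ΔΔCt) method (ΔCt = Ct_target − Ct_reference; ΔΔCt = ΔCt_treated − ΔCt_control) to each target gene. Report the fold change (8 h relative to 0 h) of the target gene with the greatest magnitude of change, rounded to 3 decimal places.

gene B: ΔΔCt = (27.29−17.96) − (23.67−18.08) = 9.33 − 5.59 = 3.74; fold change = 2^-3.74 = 0.075
gene A: ΔΔCt = (19.02−17.96) − (22.60−18.08) = 1.06 − 4.52 = -3.46; fold change = 2^3.46 = 11.004
gene E: ΔΔCt = (21.27−17.96) − (22.79−18.08) = 3.31 − 4.71 = -1.40; fold change = 2^1.40 = 2.639
gene G: ΔΔCt = (24.44−17.96) − (26.79−18.08) = 6.48 − 8.71 = -2.23; fold change = 2^2.23 = 4.691
gene B has the largest |ΔΔCt| = 3.74.

0.075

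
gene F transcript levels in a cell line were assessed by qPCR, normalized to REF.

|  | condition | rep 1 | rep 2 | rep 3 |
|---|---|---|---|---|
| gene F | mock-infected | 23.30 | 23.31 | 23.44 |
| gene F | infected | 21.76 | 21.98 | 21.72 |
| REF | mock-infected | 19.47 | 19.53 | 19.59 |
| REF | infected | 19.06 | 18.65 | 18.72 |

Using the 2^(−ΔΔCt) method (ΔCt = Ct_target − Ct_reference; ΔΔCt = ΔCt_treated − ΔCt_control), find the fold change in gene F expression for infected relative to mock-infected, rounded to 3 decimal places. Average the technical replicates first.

Mean Ct: gene F mock-infected 23.350; gene F infected 21.820; REF mock-infected 19.530; REF infected 18.810
ΔCt(mock-infected) = 23.350 − 19.530 = 3.820
ΔCt(infected) = 21.820 − 18.810 = 3.010
ΔΔCt = 3.010 − 3.820 = -0.810
Fold change = 2^(−(-0.810)) = 2^0.810 = 1.7532

1.753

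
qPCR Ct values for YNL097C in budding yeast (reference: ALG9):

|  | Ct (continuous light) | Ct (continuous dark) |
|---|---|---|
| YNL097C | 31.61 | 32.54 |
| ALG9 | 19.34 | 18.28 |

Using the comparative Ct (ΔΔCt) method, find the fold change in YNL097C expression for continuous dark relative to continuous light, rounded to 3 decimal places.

0.252

ΔCt(continuous light) = 31.610 − 19.340 = 12.270
ΔCt(continuous dark) = 32.540 − 18.280 = 14.260
ΔΔCt = 14.260 − 12.270 = 1.990
Fold change = 2^(−1.990) = 0.2517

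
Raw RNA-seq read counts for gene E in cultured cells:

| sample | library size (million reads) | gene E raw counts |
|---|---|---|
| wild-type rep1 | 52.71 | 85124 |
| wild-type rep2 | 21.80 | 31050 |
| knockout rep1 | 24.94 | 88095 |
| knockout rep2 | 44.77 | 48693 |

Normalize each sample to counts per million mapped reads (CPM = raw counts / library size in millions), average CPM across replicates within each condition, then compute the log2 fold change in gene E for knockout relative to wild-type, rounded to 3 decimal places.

0.604

CPM(wild-type rep1) = 85124 / 52.71 = 1614.9497
CPM(wild-type rep2) = 31050 / 21.80 = 1424.3119
CPM(knockout rep1) = 88095 / 24.94 = 3532.2775
CPM(knockout rep2) = 48693 / 44.77 = 1087.6256
mean CPM(wild-type) = 1519.6308; mean CPM(knockout) = 2309.9516
Fold change = 2309.9516 / 1519.6308 = 1.52007
log2(1.52007) = 0.6041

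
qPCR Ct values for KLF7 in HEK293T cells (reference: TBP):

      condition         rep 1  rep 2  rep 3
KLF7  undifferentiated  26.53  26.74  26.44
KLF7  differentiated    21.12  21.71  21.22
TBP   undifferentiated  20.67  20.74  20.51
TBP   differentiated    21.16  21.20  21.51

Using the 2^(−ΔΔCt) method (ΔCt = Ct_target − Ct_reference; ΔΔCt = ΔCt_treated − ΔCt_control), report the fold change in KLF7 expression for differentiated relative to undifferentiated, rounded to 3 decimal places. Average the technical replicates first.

58.485

Mean Ct: KLF7 undifferentiated 26.570; KLF7 differentiated 21.350; TBP undifferentiated 20.640; TBP differentiated 21.290
ΔCt(undifferentiated) = 26.570 − 20.640 = 5.930
ΔCt(differentiated) = 21.350 − 21.290 = 0.060
ΔΔCt = 0.060 − 5.930 = -5.870
Fold change = 2^(−(-5.870)) = 2^5.870 = 58.4852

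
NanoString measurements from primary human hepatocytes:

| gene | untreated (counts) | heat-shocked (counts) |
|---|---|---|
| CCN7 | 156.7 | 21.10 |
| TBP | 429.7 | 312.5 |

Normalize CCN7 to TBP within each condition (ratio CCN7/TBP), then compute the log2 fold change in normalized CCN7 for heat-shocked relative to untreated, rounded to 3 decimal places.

CCN7/TBP (untreated) = 156.7 / 429.7 = 0.36467
CCN7/TBP (heat-shocked) = 21.10 / 312.5 = 0.06752
Fold change = 0.06752 / 0.36467 = 0.1852
log2(0.1852) = -2.4332

-2.433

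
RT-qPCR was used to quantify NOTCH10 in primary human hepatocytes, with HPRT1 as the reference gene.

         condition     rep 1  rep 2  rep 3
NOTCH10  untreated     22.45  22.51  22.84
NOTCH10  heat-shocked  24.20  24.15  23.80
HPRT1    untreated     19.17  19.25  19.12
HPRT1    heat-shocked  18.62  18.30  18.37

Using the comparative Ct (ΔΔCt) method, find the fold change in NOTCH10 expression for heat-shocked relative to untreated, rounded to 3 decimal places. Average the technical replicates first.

0.218

Mean Ct: NOTCH10 untreated 22.600; NOTCH10 heat-shocked 24.050; HPRT1 untreated 19.180; HPRT1 heat-shocked 18.430
ΔCt(untreated) = 22.600 − 19.180 = 3.420
ΔCt(heat-shocked) = 24.050 − 18.430 = 5.620
ΔΔCt = 5.620 − 3.420 = 2.200
Fold change = 2^(−2.200) = 0.2176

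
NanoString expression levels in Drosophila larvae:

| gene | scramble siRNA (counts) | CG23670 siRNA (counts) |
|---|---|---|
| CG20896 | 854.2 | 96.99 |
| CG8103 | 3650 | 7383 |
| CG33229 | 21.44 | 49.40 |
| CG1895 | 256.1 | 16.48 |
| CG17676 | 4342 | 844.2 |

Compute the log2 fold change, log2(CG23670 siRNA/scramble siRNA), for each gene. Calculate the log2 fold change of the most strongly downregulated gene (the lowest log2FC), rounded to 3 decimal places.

log2(96.99/854.2) = -3.139  (CG20896)
log2(7383/3650) = 1.016  (CG8103)
log2(49.40/21.44) = 1.204  (CG33229)
log2(16.48/256.1) = -3.958  (CG1895)
log2(844.2/4342) = -2.363  (CG17676)
CG1895 is most strongly downregulated.

-3.958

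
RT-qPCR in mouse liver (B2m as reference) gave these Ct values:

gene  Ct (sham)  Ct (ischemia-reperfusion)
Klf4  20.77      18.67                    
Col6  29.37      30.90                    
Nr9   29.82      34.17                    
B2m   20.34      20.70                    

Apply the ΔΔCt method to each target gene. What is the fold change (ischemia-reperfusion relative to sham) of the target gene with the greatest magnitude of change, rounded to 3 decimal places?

0.063

Klf4: ΔΔCt = (18.67−20.70) − (20.77−20.34) = -2.03 − 0.43 = -2.46; fold change = 2^2.46 = 5.502
Col6: ΔΔCt = (30.90−20.70) − (29.37−20.34) = 10.20 − 9.03 = 1.17; fold change = 2^-1.17 = 0.444
Nr9: ΔΔCt = (34.17−20.70) − (29.82−20.34) = 13.47 − 9.48 = 3.99; fold change = 2^-3.99 = 0.063
Nr9 has the largest |ΔΔCt| = 3.99.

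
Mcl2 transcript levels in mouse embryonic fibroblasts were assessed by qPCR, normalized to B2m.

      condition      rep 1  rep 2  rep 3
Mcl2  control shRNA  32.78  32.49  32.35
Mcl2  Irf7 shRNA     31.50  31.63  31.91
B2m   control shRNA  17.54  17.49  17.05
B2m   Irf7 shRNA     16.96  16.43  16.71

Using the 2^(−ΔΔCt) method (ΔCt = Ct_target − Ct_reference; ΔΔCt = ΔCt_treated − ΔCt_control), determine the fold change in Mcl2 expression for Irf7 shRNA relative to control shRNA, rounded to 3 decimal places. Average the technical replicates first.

Mean Ct: Mcl2 control shRNA 32.540; Mcl2 Irf7 shRNA 31.680; B2m control shRNA 17.360; B2m Irf7 shRNA 16.700
ΔCt(control shRNA) = 32.540 − 17.360 = 15.180
ΔCt(Irf7 shRNA) = 31.680 − 16.700 = 14.980
ΔΔCt = 14.980 − 15.180 = -0.200
Fold change = 2^(−(-0.200)) = 2^0.200 = 1.1487

1.149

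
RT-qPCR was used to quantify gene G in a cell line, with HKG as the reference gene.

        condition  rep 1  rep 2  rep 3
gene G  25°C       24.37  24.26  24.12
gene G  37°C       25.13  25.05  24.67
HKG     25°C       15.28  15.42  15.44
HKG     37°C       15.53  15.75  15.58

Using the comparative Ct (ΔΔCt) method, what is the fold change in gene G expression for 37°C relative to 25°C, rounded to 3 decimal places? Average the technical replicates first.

Mean Ct: gene G 25°C 24.250; gene G 37°C 24.950; HKG 25°C 15.380; HKG 37°C 15.620
ΔCt(25°C) = 24.250 − 15.380 = 8.870
ΔCt(37°C) = 24.950 − 15.620 = 9.330
ΔΔCt = 9.330 − 8.870 = 0.460
Fold change = 2^(−0.460) = 0.7270

0.727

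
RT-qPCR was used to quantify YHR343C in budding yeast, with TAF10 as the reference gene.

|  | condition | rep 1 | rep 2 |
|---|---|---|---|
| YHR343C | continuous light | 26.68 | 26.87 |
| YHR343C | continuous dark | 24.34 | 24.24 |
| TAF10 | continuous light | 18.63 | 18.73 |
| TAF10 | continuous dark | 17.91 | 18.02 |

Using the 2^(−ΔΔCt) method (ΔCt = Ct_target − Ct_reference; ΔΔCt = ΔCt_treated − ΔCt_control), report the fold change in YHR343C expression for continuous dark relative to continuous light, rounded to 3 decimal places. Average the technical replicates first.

Mean Ct: YHR343C continuous light 26.775; YHR343C continuous dark 24.290; TAF10 continuous light 18.680; TAF10 continuous dark 17.965
ΔCt(continuous light) = 26.775 − 18.680 = 8.095
ΔCt(continuous dark) = 24.290 − 17.965 = 6.325
ΔΔCt = 6.325 − 8.095 = -1.770
Fold change = 2^(−(-1.770)) = 2^1.770 = 3.4105

3.411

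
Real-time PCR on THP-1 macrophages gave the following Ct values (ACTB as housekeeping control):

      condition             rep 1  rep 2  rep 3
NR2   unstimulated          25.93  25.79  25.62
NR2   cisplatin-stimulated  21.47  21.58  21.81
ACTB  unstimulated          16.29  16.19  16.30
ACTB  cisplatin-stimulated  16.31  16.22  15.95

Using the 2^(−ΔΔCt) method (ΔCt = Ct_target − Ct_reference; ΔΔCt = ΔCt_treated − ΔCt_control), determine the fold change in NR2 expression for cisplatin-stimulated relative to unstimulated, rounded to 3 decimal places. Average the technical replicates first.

16.679

Mean Ct: NR2 unstimulated 25.780; NR2 cisplatin-stimulated 21.620; ACTB unstimulated 16.260; ACTB cisplatin-stimulated 16.160
ΔCt(unstimulated) = 25.780 − 16.260 = 9.520
ΔCt(cisplatin-stimulated) = 21.620 − 16.160 = 5.460
ΔΔCt = 5.460 − 9.520 = -4.060
Fold change = 2^(−(-4.060)) = 2^4.060 = 16.6795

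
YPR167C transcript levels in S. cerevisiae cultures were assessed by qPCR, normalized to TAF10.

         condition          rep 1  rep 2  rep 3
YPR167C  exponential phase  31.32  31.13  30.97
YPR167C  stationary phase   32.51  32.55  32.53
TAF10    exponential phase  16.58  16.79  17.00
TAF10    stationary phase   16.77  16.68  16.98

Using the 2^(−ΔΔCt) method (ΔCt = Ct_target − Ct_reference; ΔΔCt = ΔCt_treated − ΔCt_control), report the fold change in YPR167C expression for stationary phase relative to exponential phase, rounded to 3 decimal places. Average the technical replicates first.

0.387

Mean Ct: YPR167C exponential phase 31.140; YPR167C stationary phase 32.530; TAF10 exponential phase 16.790; TAF10 stationary phase 16.810
ΔCt(exponential phase) = 31.140 − 16.790 = 14.350
ΔCt(stationary phase) = 32.530 − 16.810 = 15.720
ΔΔCt = 15.720 − 14.350 = 1.370
Fold change = 2^(−1.370) = 0.3869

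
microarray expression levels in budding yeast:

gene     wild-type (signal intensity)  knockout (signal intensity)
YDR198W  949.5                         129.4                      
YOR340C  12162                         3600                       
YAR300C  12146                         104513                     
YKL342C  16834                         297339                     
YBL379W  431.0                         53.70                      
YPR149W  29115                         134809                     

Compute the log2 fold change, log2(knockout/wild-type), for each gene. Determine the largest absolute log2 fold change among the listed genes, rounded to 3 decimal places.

4.143

log2(129.4/949.5) = -2.875  (YDR198W)
log2(3600/12162) = -1.756  (YOR340C)
log2(104513/12146) = 3.105  (YAR300C)
log2(297339/16834) = 4.143  (YKL342C)
log2(53.70/431.0) = -3.005  (YBL379W)
log2(134809/29115) = 2.211  (YPR149W)
The largest magnitude belongs to YKL342C.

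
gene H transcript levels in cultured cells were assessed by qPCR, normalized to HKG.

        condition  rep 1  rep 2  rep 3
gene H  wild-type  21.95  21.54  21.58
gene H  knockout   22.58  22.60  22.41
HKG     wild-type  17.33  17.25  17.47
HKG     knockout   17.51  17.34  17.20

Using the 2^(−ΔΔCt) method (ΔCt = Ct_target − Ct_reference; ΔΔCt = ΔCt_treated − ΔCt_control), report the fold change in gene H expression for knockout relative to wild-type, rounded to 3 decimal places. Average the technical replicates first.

0.559

Mean Ct: gene H wild-type 21.690; gene H knockout 22.530; HKG wild-type 17.350; HKG knockout 17.350
ΔCt(wild-type) = 21.690 − 17.350 = 4.340
ΔCt(knockout) = 22.530 − 17.350 = 5.180
ΔΔCt = 5.180 − 4.340 = 0.840
Fold change = 2^(−0.840) = 0.5586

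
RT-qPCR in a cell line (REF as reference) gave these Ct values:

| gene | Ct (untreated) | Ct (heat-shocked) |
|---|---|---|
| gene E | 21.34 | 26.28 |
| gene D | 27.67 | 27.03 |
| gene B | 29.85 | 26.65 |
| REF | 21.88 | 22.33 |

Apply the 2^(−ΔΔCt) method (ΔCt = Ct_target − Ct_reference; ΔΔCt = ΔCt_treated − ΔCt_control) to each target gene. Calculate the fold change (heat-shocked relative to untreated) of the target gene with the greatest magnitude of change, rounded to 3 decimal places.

gene E: ΔΔCt = (26.28−22.33) − (21.34−21.88) = 3.95 − (-0.54) = 4.49; fold change = 2^-4.49 = 0.045
gene D: ΔΔCt = (27.03−22.33) − (27.67−21.88) = 4.70 − 5.79 = -1.09; fold change = 2^1.09 = 2.129
gene B: ΔΔCt = (26.65−22.33) − (29.85−21.88) = 4.32 − 7.97 = -3.65; fold change = 2^3.65 = 12.553
gene E has the largest |ΔΔCt| = 4.49.

0.045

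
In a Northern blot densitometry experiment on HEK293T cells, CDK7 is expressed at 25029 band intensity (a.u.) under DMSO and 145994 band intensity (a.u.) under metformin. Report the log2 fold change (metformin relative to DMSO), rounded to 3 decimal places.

Fold change = 145994 / 25029 = 5.8330
log2(5.8330) = 2.5442

2.544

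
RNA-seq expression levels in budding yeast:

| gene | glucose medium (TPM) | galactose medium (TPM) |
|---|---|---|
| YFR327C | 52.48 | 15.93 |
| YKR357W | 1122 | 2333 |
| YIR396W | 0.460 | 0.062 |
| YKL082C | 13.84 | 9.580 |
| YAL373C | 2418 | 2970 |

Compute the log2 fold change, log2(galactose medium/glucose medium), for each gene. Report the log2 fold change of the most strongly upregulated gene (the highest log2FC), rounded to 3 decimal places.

1.056

log2(15.93/52.48) = -1.720  (YFR327C)
log2(2333/1122) = 1.056  (YKR357W)
log2(0.062/0.460) = -2.891  (YIR396W)
log2(9.580/13.84) = -0.531  (YKL082C)
log2(2970/2418) = 0.297  (YAL373C)
YKR357W is most strongly upregulated.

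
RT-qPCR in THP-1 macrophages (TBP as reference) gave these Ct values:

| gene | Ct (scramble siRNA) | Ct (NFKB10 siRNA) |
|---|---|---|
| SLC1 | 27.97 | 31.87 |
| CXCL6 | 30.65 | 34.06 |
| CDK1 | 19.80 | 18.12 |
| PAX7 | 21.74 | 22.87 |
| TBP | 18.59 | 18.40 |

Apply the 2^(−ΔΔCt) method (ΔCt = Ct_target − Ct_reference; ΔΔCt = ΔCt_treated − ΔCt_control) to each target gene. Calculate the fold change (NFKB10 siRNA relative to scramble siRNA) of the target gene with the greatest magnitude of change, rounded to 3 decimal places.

SLC1: ΔΔCt = (31.87−18.40) − (27.97−18.59) = 13.47 − 9.38 = 4.09; fold change = 2^-4.09 = 0.059
CXCL6: ΔΔCt = (34.06−18.40) − (30.65−18.59) = 15.66 − 12.06 = 3.60; fold change = 2^-3.60 = 0.082
CDK1: ΔΔCt = (18.12−18.40) − (19.80−18.59) = -0.28 − 1.21 = -1.49; fold change = 2^1.49 = 2.809
PAX7: ΔΔCt = (22.87−18.40) − (21.74−18.59) = 4.47 − 3.15 = 1.32; fold change = 2^-1.32 = 0.401
SLC1 has the largest |ΔΔCt| = 4.09.

0.059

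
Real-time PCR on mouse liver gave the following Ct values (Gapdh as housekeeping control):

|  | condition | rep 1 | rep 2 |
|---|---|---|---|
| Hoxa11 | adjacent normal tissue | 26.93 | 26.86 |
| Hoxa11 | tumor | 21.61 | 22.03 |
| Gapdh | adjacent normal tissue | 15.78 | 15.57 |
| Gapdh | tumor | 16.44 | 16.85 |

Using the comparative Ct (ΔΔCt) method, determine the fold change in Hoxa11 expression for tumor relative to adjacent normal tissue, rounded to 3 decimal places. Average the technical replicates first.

66.028

Mean Ct: Hoxa11 adjacent normal tissue 26.895; Hoxa11 tumor 21.820; Gapdh adjacent normal tissue 15.675; Gapdh tumor 16.645
ΔCt(adjacent normal tissue) = 26.895 − 15.675 = 11.220
ΔCt(tumor) = 21.820 − 16.645 = 5.175
ΔΔCt = 5.175 − 11.220 = -6.045
Fold change = 2^(−(-6.045)) = 2^6.045 = 66.0277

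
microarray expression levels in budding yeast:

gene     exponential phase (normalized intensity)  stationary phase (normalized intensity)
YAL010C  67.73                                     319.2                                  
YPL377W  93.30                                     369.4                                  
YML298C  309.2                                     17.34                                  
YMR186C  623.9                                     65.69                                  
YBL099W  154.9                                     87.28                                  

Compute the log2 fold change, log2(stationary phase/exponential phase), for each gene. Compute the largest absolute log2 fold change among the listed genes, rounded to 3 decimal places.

log2(319.2/67.73) = 2.237  (YAL010C)
log2(369.4/93.30) = 1.985  (YPL377W)
log2(17.34/309.2) = -4.156  (YML298C)
log2(65.69/623.9) = -3.248  (YMR186C)
log2(87.28/154.9) = -0.828  (YBL099W)
The largest magnitude belongs to YML298C.

4.156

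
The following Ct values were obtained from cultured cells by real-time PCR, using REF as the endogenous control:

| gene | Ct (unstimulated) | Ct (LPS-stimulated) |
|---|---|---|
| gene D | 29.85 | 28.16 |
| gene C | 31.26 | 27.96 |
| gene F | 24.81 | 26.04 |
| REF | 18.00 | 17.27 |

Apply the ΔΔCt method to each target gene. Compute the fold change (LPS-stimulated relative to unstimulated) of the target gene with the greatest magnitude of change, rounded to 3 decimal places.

5.938

gene D: ΔΔCt = (28.16−17.27) − (29.85−18.00) = 10.89 − 11.85 = -0.96; fold change = 2^0.96 = 1.945
gene C: ΔΔCt = (27.96−17.27) − (31.26−18.00) = 10.69 − 13.26 = -2.57; fold change = 2^2.57 = 5.938
gene F: ΔΔCt = (26.04−17.27) − (24.81−18.00) = 8.77 − 6.81 = 1.96; fold change = 2^-1.96 = 0.257
gene C has the largest |ΔΔCt| = 2.57.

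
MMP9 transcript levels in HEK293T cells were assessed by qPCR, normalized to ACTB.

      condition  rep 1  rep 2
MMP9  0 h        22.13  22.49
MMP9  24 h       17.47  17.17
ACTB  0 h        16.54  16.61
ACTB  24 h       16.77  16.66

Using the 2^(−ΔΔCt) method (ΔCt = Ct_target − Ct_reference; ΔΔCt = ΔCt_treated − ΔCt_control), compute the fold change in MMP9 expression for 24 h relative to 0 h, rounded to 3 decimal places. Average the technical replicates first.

35.017

Mean Ct: MMP9 0 h 22.310; MMP9 24 h 17.320; ACTB 0 h 16.575; ACTB 24 h 16.715
ΔCt(0 h) = 22.310 − 16.575 = 5.735
ΔCt(24 h) = 17.320 − 16.715 = 0.605
ΔΔCt = 0.605 − 5.735 = -5.130
Fold change = 2^(−(-5.130)) = 2^5.130 = 35.0174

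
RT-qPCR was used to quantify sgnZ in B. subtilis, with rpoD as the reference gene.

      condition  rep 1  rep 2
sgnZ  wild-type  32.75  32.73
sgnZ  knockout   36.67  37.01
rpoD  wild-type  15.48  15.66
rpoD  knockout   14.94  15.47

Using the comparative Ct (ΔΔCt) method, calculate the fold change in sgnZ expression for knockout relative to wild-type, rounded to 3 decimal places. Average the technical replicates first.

0.045

Mean Ct: sgnZ wild-type 32.740; sgnZ knockout 36.840; rpoD wild-type 15.570; rpoD knockout 15.205
ΔCt(wild-type) = 32.740 − 15.570 = 17.170
ΔCt(knockout) = 36.840 − 15.205 = 21.635
ΔΔCt = 21.635 − 17.170 = 4.465
Fold change = 2^(−4.465) = 0.0453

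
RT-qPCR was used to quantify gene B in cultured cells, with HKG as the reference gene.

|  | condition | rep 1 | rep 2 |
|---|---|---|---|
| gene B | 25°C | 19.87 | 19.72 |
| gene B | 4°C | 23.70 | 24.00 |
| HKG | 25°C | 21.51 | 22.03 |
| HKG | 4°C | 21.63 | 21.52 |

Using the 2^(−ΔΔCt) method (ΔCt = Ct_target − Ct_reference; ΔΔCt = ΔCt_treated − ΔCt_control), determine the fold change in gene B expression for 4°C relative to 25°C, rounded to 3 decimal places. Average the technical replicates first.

0.053

Mean Ct: gene B 25°C 19.795; gene B 4°C 23.850; HKG 25°C 21.770; HKG 4°C 21.575
ΔCt(25°C) = 19.795 − 21.770 = -1.975
ΔCt(4°C) = 23.850 − 21.575 = 2.275
ΔΔCt = 2.275 − (-1.975) = 4.250
Fold change = 2^(−4.250) = 0.0526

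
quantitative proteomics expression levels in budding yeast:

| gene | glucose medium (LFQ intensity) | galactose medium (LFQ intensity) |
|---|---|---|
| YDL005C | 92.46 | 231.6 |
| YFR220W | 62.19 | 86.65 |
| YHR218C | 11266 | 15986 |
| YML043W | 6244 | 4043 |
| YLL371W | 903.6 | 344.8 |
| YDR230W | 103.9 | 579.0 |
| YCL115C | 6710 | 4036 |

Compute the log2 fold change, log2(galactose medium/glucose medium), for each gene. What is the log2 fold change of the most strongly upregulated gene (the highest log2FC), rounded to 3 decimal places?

log2(231.6/92.46) = 1.325  (YDL005C)
log2(86.65/62.19) = 0.479  (YFR220W)
log2(15986/11266) = 0.505  (YHR218C)
log2(4043/6244) = -0.627  (YML043W)
log2(344.8/903.6) = -1.390  (YLL371W)
log2(579.0/103.9) = 2.478  (YDR230W)
log2(4036/6710) = -0.733  (YCL115C)
YDR230W is most strongly upregulated.

2.478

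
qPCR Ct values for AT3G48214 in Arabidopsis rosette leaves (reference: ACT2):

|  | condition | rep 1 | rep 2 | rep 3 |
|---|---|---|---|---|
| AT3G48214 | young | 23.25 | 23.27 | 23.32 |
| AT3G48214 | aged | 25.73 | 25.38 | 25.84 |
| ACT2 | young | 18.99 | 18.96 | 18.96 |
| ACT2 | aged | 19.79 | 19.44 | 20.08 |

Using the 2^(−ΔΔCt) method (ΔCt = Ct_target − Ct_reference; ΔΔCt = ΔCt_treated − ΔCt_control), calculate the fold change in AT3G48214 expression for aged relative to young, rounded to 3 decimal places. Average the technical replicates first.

Mean Ct: AT3G48214 young 23.280; AT3G48214 aged 25.650; ACT2 young 18.970; ACT2 aged 19.770
ΔCt(young) = 23.280 − 18.970 = 4.310
ΔCt(aged) = 25.650 − 19.770 = 5.880
ΔΔCt = 5.880 − 4.310 = 1.570
Fold change = 2^(−1.570) = 0.3368

0.337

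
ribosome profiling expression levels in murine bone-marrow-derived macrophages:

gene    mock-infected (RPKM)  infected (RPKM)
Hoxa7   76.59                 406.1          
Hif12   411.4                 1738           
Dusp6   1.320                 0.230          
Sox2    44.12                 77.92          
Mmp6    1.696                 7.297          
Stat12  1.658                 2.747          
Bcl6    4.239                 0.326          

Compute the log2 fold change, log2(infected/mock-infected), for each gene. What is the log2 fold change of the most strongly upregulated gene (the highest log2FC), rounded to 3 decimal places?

2.407

log2(406.1/76.59) = 2.407  (Hoxa7)
log2(1738/411.4) = 2.079  (Hif12)
log2(0.230/1.320) = -2.521  (Dusp6)
log2(77.92/44.12) = 0.821  (Sox2)
log2(7.297/1.696) = 2.105  (Mmp6)
log2(2.747/1.658) = 0.728  (Stat12)
log2(0.326/4.239) = -3.701  (Bcl6)
Hoxa7 is most strongly upregulated.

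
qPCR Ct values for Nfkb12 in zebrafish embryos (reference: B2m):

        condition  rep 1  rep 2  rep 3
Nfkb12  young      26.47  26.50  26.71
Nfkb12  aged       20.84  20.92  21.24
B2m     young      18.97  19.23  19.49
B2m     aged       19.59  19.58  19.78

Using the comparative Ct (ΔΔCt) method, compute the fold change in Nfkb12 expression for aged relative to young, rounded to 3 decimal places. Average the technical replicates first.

63.119

Mean Ct: Nfkb12 young 26.560; Nfkb12 aged 21.000; B2m young 19.230; B2m aged 19.650
ΔCt(young) = 26.560 − 19.230 = 7.330
ΔCt(aged) = 21.000 − 19.650 = 1.350
ΔΔCt = 1.350 − 7.330 = -5.980
Fold change = 2^(−(-5.980)) = 2^5.980 = 63.1189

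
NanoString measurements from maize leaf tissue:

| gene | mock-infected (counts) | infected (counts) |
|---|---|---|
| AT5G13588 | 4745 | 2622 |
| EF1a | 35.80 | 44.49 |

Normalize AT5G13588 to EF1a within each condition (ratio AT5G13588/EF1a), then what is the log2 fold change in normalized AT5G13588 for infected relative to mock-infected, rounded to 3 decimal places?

AT5G13588/EF1a (mock-infected) = 4745 / 35.80 = 132.54
AT5G13588/EF1a (infected) = 2622 / 44.49 = 58.935
Fold change = 58.935 / 132.54 = 0.4446
log2(0.4446) = -1.1693

-1.169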